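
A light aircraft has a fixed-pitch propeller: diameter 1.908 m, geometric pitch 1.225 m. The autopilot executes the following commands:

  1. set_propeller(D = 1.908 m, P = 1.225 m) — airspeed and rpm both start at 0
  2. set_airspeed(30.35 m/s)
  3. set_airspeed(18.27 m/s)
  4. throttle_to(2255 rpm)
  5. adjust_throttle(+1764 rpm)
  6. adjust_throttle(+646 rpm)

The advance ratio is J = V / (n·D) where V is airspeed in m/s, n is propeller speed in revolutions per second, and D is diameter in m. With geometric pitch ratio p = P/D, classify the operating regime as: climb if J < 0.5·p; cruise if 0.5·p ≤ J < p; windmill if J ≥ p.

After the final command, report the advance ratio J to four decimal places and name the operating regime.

set_propeller: D = 1.908 m, P = 1.225 m (p = P/D = 0.642034); state ← (V=0, rpm=0)
set_airspeed(30.35): V ← 30.35 m/s
set_airspeed(18.27): V ← 18.27 m/s
throttle_to(2255): rpm ← 2255
adjust_throttle(+1764): rpm ← 2255 +1764 = 4019
adjust_throttle(+646): rpm ← 4019 +646 = 4665
final state: V = 18.27 m/s, rpm = 4665 → n = rpm/60 = 77.750000 rev/s
J = V / (n·D) = 18.27 / (77.750000 × 1.908) = 0.123157
regime bands: climb J<0.3210 | cruise [0.3210, 0.6420) | windmill J≥0.6420
J = 0.1232 → climb

J = 0.1232, regime = climb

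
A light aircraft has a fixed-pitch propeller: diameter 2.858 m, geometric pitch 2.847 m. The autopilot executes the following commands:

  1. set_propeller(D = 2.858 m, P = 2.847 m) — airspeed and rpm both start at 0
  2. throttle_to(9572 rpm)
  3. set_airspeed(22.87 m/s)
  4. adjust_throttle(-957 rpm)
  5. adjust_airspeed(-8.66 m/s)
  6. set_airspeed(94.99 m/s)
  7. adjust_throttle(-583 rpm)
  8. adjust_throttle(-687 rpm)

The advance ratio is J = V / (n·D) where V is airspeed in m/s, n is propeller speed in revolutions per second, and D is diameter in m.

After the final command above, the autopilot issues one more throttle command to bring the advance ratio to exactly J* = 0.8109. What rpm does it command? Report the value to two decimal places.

rpm = 2459.23

set_propeller: D = 2.858 m, P = 2.847 m (p = P/D = 0.996151); state ← (V=0, rpm=0)
throttle_to(9572): rpm ← 9572
set_airspeed(22.87): V ← 22.87 m/s
adjust_throttle(-957): rpm ← 9572 -957 = 8615
adjust_airspeed(-8.66): V ← 22.87 -8.66 = 14.21 m/s
set_airspeed(94.99): V ← 94.99 m/s
adjust_throttle(-583): rpm ← 8615 -583 = 8032
adjust_throttle(-687): rpm ← 8032 -687 = 7345
final state: V = 94.99 m/s, rpm = 7345 → n = rpm/60 = 122.416667 rev/s
target J* = 0.8109; solve J* = V/(n·D) for n: n = V/(J*·D) = 94.99/(0.8109 × 2.858) = 40.987211 rev/s
rpm = 60·n = 2459.232633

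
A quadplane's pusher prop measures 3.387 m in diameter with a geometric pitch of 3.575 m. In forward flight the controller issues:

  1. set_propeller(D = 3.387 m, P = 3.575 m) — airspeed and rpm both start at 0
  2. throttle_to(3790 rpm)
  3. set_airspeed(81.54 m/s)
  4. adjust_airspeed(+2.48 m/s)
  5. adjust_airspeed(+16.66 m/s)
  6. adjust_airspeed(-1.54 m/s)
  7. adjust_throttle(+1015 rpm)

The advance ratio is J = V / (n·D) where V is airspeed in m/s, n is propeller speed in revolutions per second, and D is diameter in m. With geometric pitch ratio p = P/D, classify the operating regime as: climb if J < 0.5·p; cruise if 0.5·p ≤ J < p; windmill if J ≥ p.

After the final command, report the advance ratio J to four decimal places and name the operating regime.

J = 0.3655, regime = climb

set_propeller: D = 3.387 m, P = 3.575 m (p = P/D = 1.055506); state ← (V=0, rpm=0)
throttle_to(3790): rpm ← 3790
set_airspeed(81.54): V ← 81.54 m/s
adjust_airspeed(+2.48): V ← 81.54 +2.48 = 84.02 m/s
adjust_airspeed(+16.66): V ← 84.02 +16.66 = 100.68 m/s
adjust_airspeed(-1.54): V ← 100.68 -1.54 = 99.14 m/s
adjust_throttle(+1015): rpm ← 3790 +1015 = 4805
final state: V = 99.14 m/s, rpm = 4805 → n = rpm/60 = 80.083333 rev/s
J = V / (n·D) = 99.14 / (80.083333 × 3.387) = 0.365504
regime bands: climb J<0.5278 | cruise [0.5278, 1.0555) | windmill J≥1.0555
J = 0.3655 → climb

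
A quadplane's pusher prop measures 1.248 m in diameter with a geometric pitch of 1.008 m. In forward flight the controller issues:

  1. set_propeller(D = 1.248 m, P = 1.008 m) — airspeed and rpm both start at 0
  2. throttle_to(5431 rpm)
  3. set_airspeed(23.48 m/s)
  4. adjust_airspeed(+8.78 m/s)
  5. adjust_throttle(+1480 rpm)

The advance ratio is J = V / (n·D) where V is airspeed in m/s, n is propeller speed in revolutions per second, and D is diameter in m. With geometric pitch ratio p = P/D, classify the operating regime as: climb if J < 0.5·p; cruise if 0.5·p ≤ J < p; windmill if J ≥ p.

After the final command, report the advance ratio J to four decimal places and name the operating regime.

J = 0.2244, regime = climb

set_propeller: D = 1.248 m, P = 1.008 m (p = P/D = 0.807692); state ← (V=0, rpm=0)
throttle_to(5431): rpm ← 5431
set_airspeed(23.48): V ← 23.48 m/s
adjust_airspeed(+8.78): V ← 23.48 +8.78 = 32.26 m/s
adjust_throttle(+1480): rpm ← 5431 +1480 = 6911
final state: V = 32.26 m/s, rpm = 6911 → n = rpm/60 = 115.183333 rev/s
J = V / (n·D) = 32.26 / (115.183333 × 1.248) = 0.224419
regime bands: climb J<0.4038 | cruise [0.4038, 0.8077) | windmill J≥0.8077
J = 0.2244 → climb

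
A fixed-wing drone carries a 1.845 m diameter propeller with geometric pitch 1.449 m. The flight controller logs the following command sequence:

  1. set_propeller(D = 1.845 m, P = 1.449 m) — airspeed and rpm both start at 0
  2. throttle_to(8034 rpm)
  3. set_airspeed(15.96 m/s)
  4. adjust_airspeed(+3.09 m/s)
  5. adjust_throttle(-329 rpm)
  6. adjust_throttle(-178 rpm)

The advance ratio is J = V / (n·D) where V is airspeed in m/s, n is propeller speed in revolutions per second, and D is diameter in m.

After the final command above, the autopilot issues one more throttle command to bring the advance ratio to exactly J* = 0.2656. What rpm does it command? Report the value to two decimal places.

set_propeller: D = 1.845 m, P = 1.449 m (p = P/D = 0.785366); state ← (V=0, rpm=0)
throttle_to(8034): rpm ← 8034
set_airspeed(15.96): V ← 15.96 m/s
adjust_airspeed(+3.09): V ← 15.96 +3.09 = 19.05 m/s
adjust_throttle(-329): rpm ← 8034 -329 = 7705
adjust_throttle(-178): rpm ← 7705 -178 = 7527
final state: V = 19.05 m/s, rpm = 7527 → n = rpm/60 = 125.450000 rev/s
target J* = 0.2656; solve J* = V/(n·D) for n: n = V/(J*·D) = 19.05/(0.2656 × 1.845) = 38.875012 rev/s
rpm = 60·n = 2332.500735

rpm = 2332.50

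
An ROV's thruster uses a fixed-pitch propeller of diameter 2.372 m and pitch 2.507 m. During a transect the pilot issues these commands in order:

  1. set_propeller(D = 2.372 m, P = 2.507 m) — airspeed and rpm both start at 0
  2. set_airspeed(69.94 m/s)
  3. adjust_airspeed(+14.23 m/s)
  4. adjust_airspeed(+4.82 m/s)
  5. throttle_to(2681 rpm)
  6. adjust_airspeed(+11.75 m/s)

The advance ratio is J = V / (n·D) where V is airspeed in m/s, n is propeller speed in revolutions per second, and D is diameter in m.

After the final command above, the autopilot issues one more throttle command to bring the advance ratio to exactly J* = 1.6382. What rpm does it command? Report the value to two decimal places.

set_propeller: D = 2.372 m, P = 2.507 m (p = P/D = 1.056914); state ← (V=0, rpm=0)
set_airspeed(69.94): V ← 69.94 m/s
adjust_airspeed(+14.23): V ← 69.94 +14.23 = 84.17 m/s
adjust_airspeed(+4.82): V ← 84.17 +4.82 = 88.99 m/s
throttle_to(2681): rpm ← 2681
adjust_airspeed(+11.75): V ← 88.99 +11.75 = 100.74 m/s
final state: V = 100.74 m/s, rpm = 2681 → n = rpm/60 = 44.683333 rev/s
target J* = 1.6382; solve J* = V/(n·D) for n: n = V/(J*·D) = 100.74/(1.6382 × 2.372) = 25.925094 rev/s
rpm = 60·n = 1555.505642

rpm = 1555.51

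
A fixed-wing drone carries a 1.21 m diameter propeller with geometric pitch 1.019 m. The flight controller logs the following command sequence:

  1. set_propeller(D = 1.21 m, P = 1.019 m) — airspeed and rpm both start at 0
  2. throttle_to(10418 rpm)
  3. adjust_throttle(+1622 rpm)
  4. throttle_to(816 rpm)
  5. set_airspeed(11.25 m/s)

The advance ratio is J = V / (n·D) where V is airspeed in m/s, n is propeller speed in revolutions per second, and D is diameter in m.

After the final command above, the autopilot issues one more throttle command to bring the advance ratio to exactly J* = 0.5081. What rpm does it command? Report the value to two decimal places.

set_propeller: D = 1.21 m, P = 1.019 m (p = P/D = 0.842149); state ← (V=0, rpm=0)
throttle_to(10418): rpm ← 10418
adjust_throttle(+1622): rpm ← 10418 +1622 = 12040
throttle_to(816): rpm ← 816
set_airspeed(11.25): V ← 11.25 m/s
final state: V = 11.25 m/s, rpm = 816 → n = rpm/60 = 13.600000 rev/s
target J* = 0.5081; solve J* = V/(n·D) for n: n = V/(J*·D) = 11.25/(0.5081 × 1.21) = 18.298604 rev/s
rpm = 60·n = 1097.916236

rpm = 1097.92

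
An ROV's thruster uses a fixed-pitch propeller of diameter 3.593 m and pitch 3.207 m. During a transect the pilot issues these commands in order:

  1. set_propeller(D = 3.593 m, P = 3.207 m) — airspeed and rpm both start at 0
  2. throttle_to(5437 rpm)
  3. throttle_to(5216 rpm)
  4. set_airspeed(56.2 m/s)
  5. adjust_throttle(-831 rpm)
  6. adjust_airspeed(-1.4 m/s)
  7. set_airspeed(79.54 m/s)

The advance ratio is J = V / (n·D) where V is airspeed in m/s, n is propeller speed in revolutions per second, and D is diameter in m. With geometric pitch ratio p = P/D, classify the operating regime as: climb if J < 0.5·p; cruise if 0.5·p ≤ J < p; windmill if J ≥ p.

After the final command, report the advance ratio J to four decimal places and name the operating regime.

set_propeller: D = 3.593 m, P = 3.207 m (p = P/D = 0.892569); state ← (V=0, rpm=0)
throttle_to(5437): rpm ← 5437
throttle_to(5216): rpm ← 5216
set_airspeed(56.2): V ← 56.2 m/s
adjust_throttle(-831): rpm ← 5216 -831 = 4385
adjust_airspeed(-1.4): V ← 56.2 -1.4 = 54.8 m/s
set_airspeed(79.54): V ← 79.54 m/s
final state: V = 79.54 m/s, rpm = 4385 → n = rpm/60 = 73.083333 rev/s
J = V / (n·D) = 79.54 / (73.083333 × 3.593) = 0.302907
regime bands: climb J<0.4463 | cruise [0.4463, 0.8926) | windmill J≥0.8926
J = 0.3029 → climb

J = 0.3029, regime = climb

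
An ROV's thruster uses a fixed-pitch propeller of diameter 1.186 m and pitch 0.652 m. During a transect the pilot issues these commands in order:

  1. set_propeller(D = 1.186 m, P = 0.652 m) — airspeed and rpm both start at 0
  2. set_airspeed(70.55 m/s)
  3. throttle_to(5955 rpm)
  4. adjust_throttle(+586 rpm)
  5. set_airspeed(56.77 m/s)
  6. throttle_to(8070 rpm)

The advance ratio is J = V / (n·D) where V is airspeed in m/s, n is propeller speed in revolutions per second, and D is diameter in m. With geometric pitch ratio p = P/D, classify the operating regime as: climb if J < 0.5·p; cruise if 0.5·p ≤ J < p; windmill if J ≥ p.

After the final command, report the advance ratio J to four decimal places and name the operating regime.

set_propeller: D = 1.186 m, P = 0.652 m (p = P/D = 0.549747); state ← (V=0, rpm=0)
set_airspeed(70.55): V ← 70.55 m/s
throttle_to(5955): rpm ← 5955
adjust_throttle(+586): rpm ← 5955 +586 = 6541
set_airspeed(56.77): V ← 56.77 m/s
throttle_to(8070): rpm ← 8070
final state: V = 56.77 m/s, rpm = 8070 → n = rpm/60 = 134.500000 rev/s
J = V / (n·D) = 56.77 / (134.500000 × 1.186) = 0.355887
regime bands: climb J<0.2749 | cruise [0.2749, 0.5497) | windmill J≥0.5497
J = 0.3559 → cruise

J = 0.3559, regime = cruise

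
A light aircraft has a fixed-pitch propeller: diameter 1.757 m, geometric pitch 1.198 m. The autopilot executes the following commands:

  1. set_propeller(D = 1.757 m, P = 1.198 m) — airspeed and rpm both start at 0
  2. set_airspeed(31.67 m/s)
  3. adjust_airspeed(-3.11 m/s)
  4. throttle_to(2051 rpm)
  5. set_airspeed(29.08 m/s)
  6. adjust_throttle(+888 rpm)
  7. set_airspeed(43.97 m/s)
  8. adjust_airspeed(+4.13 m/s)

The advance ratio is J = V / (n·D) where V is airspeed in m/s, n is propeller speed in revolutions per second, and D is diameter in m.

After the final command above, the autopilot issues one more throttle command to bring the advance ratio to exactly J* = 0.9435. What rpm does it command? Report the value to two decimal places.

set_propeller: D = 1.757 m, P = 1.198 m (p = P/D = 0.681844); state ← (V=0, rpm=0)
set_airspeed(31.67): V ← 31.67 m/s
adjust_airspeed(-3.11): V ← 31.67 -3.11 = 28.56 m/s
throttle_to(2051): rpm ← 2051
set_airspeed(29.08): V ← 29.08 m/s
adjust_throttle(+888): rpm ← 2051 +888 = 2939
set_airspeed(43.97): V ← 43.97 m/s
adjust_airspeed(+4.13): V ← 43.97 +4.13 = 48.1 m/s
final state: V = 48.1 m/s, rpm = 2939 → n = rpm/60 = 48.983333 rev/s
target J* = 0.9435; solve J* = V/(n·D) for n: n = V/(J*·D) = 48.1/(0.9435 × 1.757) = 29.015590 rev/s
rpm = 60·n = 1740.935418

rpm = 1740.94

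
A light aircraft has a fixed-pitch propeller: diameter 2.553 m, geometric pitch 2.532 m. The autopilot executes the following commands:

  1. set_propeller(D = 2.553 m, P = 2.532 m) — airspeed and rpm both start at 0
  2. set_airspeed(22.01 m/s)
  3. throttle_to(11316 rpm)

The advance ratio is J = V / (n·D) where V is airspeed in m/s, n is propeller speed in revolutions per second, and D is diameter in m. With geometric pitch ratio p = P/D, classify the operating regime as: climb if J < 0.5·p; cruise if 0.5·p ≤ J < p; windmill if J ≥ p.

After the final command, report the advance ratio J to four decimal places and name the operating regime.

J = 0.0457, regime = climb

set_propeller: D = 2.553 m, P = 2.532 m (p = P/D = 0.991774); state ← (V=0, rpm=0)
set_airspeed(22.01): V ← 22.01 m/s
throttle_to(11316): rpm ← 11316
final state: V = 22.01 m/s, rpm = 11316 → n = rpm/60 = 188.600000 rev/s
J = V / (n·D) = 22.01 / (188.600000 × 2.553) = 0.045712
regime bands: climb J<0.4959 | cruise [0.4959, 0.9918) | windmill J≥0.9918
J = 0.0457 → climb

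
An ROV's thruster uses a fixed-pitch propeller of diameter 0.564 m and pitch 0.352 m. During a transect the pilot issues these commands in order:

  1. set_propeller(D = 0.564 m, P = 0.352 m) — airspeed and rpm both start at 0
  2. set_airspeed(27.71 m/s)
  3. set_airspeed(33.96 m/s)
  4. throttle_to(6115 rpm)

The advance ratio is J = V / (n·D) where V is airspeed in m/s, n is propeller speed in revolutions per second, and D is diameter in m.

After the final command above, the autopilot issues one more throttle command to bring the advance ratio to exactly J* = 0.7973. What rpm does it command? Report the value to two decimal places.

set_propeller: D = 0.564 m, P = 0.352 m (p = P/D = 0.624113); state ← (V=0, rpm=0)
set_airspeed(27.71): V ← 27.71 m/s
set_airspeed(33.96): V ← 33.96 m/s
throttle_to(6115): rpm ← 6115
final state: V = 33.96 m/s, rpm = 6115 → n = rpm/60 = 101.916667 rev/s
target J* = 0.7973; solve J* = V/(n·D) for n: n = V/(J*·D) = 33.96/(0.7973 × 0.564) = 75.520840 rev/s
rpm = 60·n = 4531.250417

rpm = 4531.25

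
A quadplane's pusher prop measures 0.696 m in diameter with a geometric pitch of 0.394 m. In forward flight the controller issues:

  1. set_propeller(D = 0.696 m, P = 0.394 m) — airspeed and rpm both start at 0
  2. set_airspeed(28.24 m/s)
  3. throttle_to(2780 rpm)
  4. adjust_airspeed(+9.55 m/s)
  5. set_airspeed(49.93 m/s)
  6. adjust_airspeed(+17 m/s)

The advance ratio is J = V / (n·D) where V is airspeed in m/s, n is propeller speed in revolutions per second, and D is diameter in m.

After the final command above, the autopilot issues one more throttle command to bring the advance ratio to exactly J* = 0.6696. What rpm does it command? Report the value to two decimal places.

rpm = 8616.83

set_propeller: D = 0.696 m, P = 0.394 m (p = P/D = 0.566092); state ← (V=0, rpm=0)
set_airspeed(28.24): V ← 28.24 m/s
throttle_to(2780): rpm ← 2780
adjust_airspeed(+9.55): V ← 28.24 +9.55 = 37.79 m/s
set_airspeed(49.93): V ← 49.93 m/s
adjust_airspeed(+17): V ← 49.93 +17 = 66.93 m/s
final state: V = 66.93 m/s, rpm = 2780 → n = rpm/60 = 46.333333 rev/s
target J* = 0.6696; solve J* = V/(n·D) for n: n = V/(J*·D) = 66.93/(0.6696 × 0.696) = 143.613789 rev/s
rpm = 60·n = 8616.827339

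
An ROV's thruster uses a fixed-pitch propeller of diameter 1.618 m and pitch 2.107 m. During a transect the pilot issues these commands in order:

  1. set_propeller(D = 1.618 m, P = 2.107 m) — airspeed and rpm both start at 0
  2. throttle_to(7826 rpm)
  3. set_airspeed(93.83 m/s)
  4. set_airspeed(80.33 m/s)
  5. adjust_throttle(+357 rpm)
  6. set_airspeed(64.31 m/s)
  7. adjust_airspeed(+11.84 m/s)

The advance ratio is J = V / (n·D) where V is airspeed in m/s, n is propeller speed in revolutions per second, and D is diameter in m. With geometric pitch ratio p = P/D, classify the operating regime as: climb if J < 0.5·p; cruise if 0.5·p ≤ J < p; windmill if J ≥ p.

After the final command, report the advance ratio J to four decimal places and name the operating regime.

J = 0.3451, regime = climb

set_propeller: D = 1.618 m, P = 2.107 m (p = P/D = 1.302225); state ← (V=0, rpm=0)
throttle_to(7826): rpm ← 7826
set_airspeed(93.83): V ← 93.83 m/s
set_airspeed(80.33): V ← 80.33 m/s
adjust_throttle(+357): rpm ← 7826 +357 = 8183
set_airspeed(64.31): V ← 64.31 m/s
adjust_airspeed(+11.84): V ← 64.31 +11.84 = 76.15 m/s
final state: V = 76.15 m/s, rpm = 8183 → n = rpm/60 = 136.383333 rev/s
J = V / (n·D) = 76.15 / (136.383333 × 1.618) = 0.345088
regime bands: climb J<0.6511 | cruise [0.6511, 1.3022) | windmill J≥1.3022
J = 0.3451 → climb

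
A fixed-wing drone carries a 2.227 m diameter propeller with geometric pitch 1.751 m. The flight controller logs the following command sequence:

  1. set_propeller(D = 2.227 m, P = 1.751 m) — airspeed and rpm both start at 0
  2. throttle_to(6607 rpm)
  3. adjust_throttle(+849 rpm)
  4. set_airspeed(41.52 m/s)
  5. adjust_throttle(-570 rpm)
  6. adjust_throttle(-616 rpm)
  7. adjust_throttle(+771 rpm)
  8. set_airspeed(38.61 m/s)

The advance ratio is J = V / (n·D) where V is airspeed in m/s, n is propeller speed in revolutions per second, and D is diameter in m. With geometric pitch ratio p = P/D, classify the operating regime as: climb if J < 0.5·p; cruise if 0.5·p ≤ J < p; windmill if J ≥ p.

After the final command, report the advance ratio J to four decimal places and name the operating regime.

set_propeller: D = 2.227 m, P = 1.751 m (p = P/D = 0.786260); state ← (V=0, rpm=0)
throttle_to(6607): rpm ← 6607
adjust_throttle(+849): rpm ← 6607 +849 = 7456
set_airspeed(41.52): V ← 41.52 m/s
adjust_throttle(-570): rpm ← 7456 -570 = 6886
adjust_throttle(-616): rpm ← 6886 -616 = 6270
adjust_throttle(+771): rpm ← 6270 +771 = 7041
set_airspeed(38.61): V ← 38.61 m/s
final state: V = 38.61 m/s, rpm = 7041 → n = rpm/60 = 117.350000 rev/s
J = V / (n·D) = 38.61 / (117.350000 × 2.227) = 0.147739
regime bands: climb J<0.3931 | cruise [0.3931, 0.7863) | windmill J≥0.7863
J = 0.1477 → climb

J = 0.1477, regime = climb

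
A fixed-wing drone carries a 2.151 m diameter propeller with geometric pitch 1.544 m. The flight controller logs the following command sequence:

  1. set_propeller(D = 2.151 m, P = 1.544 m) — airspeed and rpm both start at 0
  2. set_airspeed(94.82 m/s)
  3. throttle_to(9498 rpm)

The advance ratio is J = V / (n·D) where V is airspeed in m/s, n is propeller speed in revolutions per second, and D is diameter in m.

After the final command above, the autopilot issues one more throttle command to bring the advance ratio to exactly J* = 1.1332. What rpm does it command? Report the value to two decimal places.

rpm = 2334.02

set_propeller: D = 2.151 m, P = 1.544 m (p = P/D = 0.717806); state ← (V=0, rpm=0)
set_airspeed(94.82): V ← 94.82 m/s
throttle_to(9498): rpm ← 9498
final state: V = 94.82 m/s, rpm = 9498 → n = rpm/60 = 158.300000 rev/s
target J* = 1.1332; solve J* = V/(n·D) for n: n = V/(J*·D) = 94.82/(1.1332 × 2.151) = 38.900302 rev/s
rpm = 60·n = 2334.018130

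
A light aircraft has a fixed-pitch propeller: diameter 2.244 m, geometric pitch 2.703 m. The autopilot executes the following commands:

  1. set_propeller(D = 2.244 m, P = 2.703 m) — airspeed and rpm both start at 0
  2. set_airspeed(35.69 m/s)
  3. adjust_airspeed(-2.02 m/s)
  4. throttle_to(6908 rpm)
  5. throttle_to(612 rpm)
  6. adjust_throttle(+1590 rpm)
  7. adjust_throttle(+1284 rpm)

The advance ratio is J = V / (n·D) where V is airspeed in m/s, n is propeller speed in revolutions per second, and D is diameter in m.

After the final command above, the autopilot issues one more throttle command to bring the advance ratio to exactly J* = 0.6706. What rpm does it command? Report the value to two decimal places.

set_propeller: D = 2.244 m, P = 2.703 m (p = P/D = 1.204545); state ← (V=0, rpm=0)
set_airspeed(35.69): V ← 35.69 m/s
adjust_airspeed(-2.02): V ← 35.69 -2.02 = 33.67 m/s
throttle_to(6908): rpm ← 6908
throttle_to(612): rpm ← 612
adjust_throttle(+1590): rpm ← 612 +1590 = 2202
adjust_throttle(+1284): rpm ← 2202 +1284 = 3486
final state: V = 33.67 m/s, rpm = 3486 → n = rpm/60 = 58.100000 rev/s
target J* = 0.6706; solve J* = V/(n·D) for n: n = V/(J*·D) = 33.67/(0.6706 × 2.244) = 22.374674 rev/s
rpm = 60·n = 1342.480435

rpm = 1342.48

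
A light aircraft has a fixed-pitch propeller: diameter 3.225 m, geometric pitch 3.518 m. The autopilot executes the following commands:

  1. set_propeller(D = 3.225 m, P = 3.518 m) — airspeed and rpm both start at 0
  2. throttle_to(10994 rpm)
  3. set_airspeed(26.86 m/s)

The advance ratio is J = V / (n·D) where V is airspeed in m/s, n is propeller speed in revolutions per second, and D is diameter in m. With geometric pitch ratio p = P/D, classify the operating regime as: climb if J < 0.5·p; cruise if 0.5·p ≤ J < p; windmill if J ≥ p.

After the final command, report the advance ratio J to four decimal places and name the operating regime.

set_propeller: D = 3.225 m, P = 3.518 m (p = P/D = 1.090853); state ← (V=0, rpm=0)
throttle_to(10994): rpm ← 10994
set_airspeed(26.86): V ← 26.86 m/s
final state: V = 26.86 m/s, rpm = 10994 → n = rpm/60 = 183.233333 rev/s
J = V / (n·D) = 26.86 / (183.233333 × 3.225) = 0.045454
regime bands: climb J<0.5454 | cruise [0.5454, 1.0909) | windmill J≥1.0909
J = 0.0455 → climb

J = 0.0455, regime = climb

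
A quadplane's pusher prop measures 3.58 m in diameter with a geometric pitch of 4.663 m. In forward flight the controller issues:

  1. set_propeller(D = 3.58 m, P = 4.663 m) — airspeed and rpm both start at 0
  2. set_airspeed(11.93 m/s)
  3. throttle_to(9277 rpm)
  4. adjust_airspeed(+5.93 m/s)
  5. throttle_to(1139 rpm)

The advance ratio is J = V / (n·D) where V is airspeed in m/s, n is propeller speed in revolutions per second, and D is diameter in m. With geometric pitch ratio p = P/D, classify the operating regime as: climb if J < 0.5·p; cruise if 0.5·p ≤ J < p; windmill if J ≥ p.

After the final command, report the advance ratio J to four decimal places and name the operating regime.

J = 0.2628, regime = climb

set_propeller: D = 3.58 m, P = 4.663 m (p = P/D = 1.302514); state ← (V=0, rpm=0)
set_airspeed(11.93): V ← 11.93 m/s
throttle_to(9277): rpm ← 9277
adjust_airspeed(+5.93): V ← 11.93 +5.93 = 17.86 m/s
throttle_to(1139): rpm ← 1139
final state: V = 17.86 m/s, rpm = 1139 → n = rpm/60 = 18.983333 rev/s
J = V / (n·D) = 17.86 / (18.983333 × 3.58) = 0.262800
regime bands: climb J<0.6513 | cruise [0.6513, 1.3025) | windmill J≥1.3025
J = 0.2628 → climb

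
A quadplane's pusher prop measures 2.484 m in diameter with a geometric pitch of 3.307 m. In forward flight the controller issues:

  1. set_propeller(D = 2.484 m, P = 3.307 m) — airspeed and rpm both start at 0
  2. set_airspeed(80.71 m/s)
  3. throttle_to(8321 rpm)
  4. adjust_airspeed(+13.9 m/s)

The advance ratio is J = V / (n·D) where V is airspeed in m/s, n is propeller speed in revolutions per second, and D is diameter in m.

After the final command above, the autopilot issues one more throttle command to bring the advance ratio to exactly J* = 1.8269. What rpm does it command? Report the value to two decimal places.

set_propeller: D = 2.484 m, P = 3.307 m (p = P/D = 1.331320); state ← (V=0, rpm=0)
set_airspeed(80.71): V ← 80.71 m/s
throttle_to(8321): rpm ← 8321
adjust_airspeed(+13.9): V ← 80.71 +13.9 = 94.61 m/s
final state: V = 94.61 m/s, rpm = 8321 → n = rpm/60 = 138.683333 rev/s
target J* = 1.8269; solve J* = V/(n·D) for n: n = V/(J*·D) = 94.61/(1.8269 × 2.484) = 20.848301 rev/s
rpm = 60·n = 1250.898079

rpm = 1250.90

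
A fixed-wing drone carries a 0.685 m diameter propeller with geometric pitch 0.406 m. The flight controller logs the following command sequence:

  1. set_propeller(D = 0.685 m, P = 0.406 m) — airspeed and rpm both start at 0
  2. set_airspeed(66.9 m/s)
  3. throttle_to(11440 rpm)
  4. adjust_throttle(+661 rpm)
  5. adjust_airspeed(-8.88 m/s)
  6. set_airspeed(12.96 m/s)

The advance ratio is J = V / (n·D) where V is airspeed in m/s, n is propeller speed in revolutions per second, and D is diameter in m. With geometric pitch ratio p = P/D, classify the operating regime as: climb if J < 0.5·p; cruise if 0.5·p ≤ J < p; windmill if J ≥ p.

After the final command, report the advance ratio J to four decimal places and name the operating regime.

set_propeller: D = 0.685 m, P = 0.406 m (p = P/D = 0.592701); state ← (V=0, rpm=0)
set_airspeed(66.9): V ← 66.9 m/s
throttle_to(11440): rpm ← 11440
adjust_throttle(+661): rpm ← 11440 +661 = 12101
adjust_airspeed(-8.88): V ← 66.9 -8.88 = 58.02 m/s
set_airspeed(12.96): V ← 12.96 m/s
final state: V = 12.96 m/s, rpm = 12101 → n = rpm/60 = 201.683333 rev/s
J = V / (n·D) = 12.96 / (201.683333 × 0.685) = 0.093809
regime bands: climb J<0.2964 | cruise [0.2964, 0.5927) | windmill J≥0.5927
J = 0.0938 → climb

J = 0.0938, regime = climb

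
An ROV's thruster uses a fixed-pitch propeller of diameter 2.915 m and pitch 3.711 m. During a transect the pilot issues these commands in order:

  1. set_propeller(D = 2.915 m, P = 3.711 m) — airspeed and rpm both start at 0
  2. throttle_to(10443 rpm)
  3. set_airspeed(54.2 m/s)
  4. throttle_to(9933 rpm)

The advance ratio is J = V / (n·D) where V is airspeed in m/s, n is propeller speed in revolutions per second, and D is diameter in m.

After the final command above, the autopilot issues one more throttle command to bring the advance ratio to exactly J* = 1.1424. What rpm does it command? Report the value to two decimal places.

set_propeller: D = 2.915 m, P = 3.711 m (p = P/D = 1.273070); state ← (V=0, rpm=0)
throttle_to(10443): rpm ← 10443
set_airspeed(54.2): V ← 54.2 m/s
throttle_to(9933): rpm ← 9933
final state: V = 54.2 m/s, rpm = 9933 → n = rpm/60 = 165.550000 rev/s
target J* = 1.1424; solve J* = V/(n·D) for n: n = V/(J*·D) = 54.2/(1.1424 × 2.915) = 16.275807 rev/s
rpm = 60·n = 976.548424

rpm = 976.55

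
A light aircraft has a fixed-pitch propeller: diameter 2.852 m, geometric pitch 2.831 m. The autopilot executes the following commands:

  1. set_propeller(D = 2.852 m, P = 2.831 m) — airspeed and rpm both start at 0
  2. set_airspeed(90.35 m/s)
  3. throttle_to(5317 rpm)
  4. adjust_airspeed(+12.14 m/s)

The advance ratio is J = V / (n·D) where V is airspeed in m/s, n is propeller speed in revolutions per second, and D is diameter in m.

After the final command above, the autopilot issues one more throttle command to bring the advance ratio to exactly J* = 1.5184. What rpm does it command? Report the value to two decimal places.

rpm = 1420.03

set_propeller: D = 2.852 m, P = 2.831 m (p = P/D = 0.992637); state ← (V=0, rpm=0)
set_airspeed(90.35): V ← 90.35 m/s
throttle_to(5317): rpm ← 5317
adjust_airspeed(+12.14): V ← 90.35 +12.14 = 102.49 m/s
final state: V = 102.49 m/s, rpm = 5317 → n = rpm/60 = 88.616667 rev/s
target J* = 1.5184; solve J* = V/(n·D) for n: n = V/(J*·D) = 102.49/(1.5184 × 2.852) = 23.667140 rev/s
rpm = 60·n = 1420.028390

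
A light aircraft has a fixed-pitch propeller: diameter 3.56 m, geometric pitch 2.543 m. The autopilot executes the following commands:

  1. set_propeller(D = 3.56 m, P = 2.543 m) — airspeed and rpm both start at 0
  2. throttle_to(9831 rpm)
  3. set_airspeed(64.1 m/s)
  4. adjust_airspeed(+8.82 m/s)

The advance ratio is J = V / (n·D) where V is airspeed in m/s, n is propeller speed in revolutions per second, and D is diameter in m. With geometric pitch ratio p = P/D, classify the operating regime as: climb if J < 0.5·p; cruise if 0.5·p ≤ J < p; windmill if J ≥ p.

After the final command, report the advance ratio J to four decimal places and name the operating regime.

J = 0.1250, regime = climb

set_propeller: D = 3.56 m, P = 2.543 m (p = P/D = 0.714326); state ← (V=0, rpm=0)
throttle_to(9831): rpm ← 9831
set_airspeed(64.1): V ← 64.1 m/s
adjust_airspeed(+8.82): V ← 64.1 +8.82 = 72.92 m/s
final state: V = 72.92 m/s, rpm = 9831 → n = rpm/60 = 163.850000 rev/s
J = V / (n·D) = 72.92 / (163.850000 × 3.56) = 0.125012
regime bands: climb J<0.3572 | cruise [0.3572, 0.7143) | windmill J≥0.7143
J = 0.1250 → climb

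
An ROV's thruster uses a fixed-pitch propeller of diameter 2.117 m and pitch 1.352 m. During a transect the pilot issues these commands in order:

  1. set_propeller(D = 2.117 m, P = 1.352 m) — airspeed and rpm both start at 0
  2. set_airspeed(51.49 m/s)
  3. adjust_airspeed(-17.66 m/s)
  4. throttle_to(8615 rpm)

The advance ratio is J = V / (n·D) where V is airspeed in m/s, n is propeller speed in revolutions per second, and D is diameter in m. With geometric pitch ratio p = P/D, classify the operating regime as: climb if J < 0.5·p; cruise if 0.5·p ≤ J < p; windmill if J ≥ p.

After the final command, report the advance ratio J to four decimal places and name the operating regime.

set_propeller: D = 2.117 m, P = 1.352 m (p = P/D = 0.638640); state ← (V=0, rpm=0)
set_airspeed(51.49): V ← 51.49 m/s
adjust_airspeed(-17.66): V ← 51.49 -17.66 = 33.83 m/s
throttle_to(8615): rpm ← 8615
final state: V = 33.83 m/s, rpm = 8615 → n = rpm/60 = 143.583333 rev/s
J = V / (n·D) = 33.83 / (143.583333 × 2.117) = 0.111295
regime bands: climb J<0.3193 | cruise [0.3193, 0.6386) | windmill J≥0.6386
J = 0.1113 → climb

J = 0.1113, regime = climb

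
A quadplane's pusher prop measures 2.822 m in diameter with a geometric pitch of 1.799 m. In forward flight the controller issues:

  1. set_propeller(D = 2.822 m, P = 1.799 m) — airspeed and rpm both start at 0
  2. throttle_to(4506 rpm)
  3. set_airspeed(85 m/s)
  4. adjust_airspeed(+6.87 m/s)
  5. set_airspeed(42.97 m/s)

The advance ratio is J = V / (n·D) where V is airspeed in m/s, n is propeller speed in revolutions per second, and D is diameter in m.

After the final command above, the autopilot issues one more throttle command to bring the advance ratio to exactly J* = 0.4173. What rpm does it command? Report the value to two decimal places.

set_propeller: D = 2.822 m, P = 1.799 m (p = P/D = 0.637491); state ← (V=0, rpm=0)
throttle_to(4506): rpm ← 4506
set_airspeed(85): V ← 85 m/s
adjust_airspeed(+6.87): V ← 85 +6.87 = 91.87 m/s
set_airspeed(42.97): V ← 42.97 m/s
final state: V = 42.97 m/s, rpm = 4506 → n = rpm/60 = 75.100000 rev/s
target J* = 0.4173; solve J* = V/(n·D) for n: n = V/(J*·D) = 42.97/(0.4173 × 2.822) = 36.488832 rev/s
rpm = 60·n = 2189.329908

rpm = 2189.33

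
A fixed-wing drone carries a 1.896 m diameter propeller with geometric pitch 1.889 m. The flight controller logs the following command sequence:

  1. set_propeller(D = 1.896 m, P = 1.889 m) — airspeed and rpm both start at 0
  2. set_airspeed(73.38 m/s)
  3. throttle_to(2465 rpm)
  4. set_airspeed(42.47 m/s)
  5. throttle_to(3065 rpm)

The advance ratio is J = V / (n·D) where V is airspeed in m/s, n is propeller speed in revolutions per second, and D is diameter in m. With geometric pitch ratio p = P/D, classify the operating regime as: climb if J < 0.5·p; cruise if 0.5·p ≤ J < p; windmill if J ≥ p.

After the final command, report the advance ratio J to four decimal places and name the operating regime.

set_propeller: D = 1.896 m, P = 1.889 m (p = P/D = 0.996308); state ← (V=0, rpm=0)
set_airspeed(73.38): V ← 73.38 m/s
throttle_to(2465): rpm ← 2465
set_airspeed(42.47): V ← 42.47 m/s
throttle_to(3065): rpm ← 3065
final state: V = 42.47 m/s, rpm = 3065 → n = rpm/60 = 51.083333 rev/s
J = V / (n·D) = 42.47 / (51.083333 × 1.896) = 0.438495
regime bands: climb J<0.4982 | cruise [0.4982, 0.9963) | windmill J≥0.9963
J = 0.4385 → climb

J = 0.4385, regime = climb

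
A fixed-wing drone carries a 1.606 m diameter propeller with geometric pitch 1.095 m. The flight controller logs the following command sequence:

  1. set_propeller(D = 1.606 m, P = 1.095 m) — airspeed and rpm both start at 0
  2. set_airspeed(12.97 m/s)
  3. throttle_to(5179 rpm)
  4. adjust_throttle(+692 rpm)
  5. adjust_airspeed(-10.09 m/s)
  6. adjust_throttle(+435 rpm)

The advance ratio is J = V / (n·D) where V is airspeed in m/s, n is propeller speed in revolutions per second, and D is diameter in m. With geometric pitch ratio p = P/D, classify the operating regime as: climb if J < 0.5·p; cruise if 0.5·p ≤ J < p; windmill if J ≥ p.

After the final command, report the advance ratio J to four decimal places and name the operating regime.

J = 0.0171, regime = climb

set_propeller: D = 1.606 m, P = 1.095 m (p = P/D = 0.681818); state ← (V=0, rpm=0)
set_airspeed(12.97): V ← 12.97 m/s
throttle_to(5179): rpm ← 5179
adjust_throttle(+692): rpm ← 5179 +692 = 5871
adjust_airspeed(-10.09): V ← 12.97 -10.09 = 2.88 m/s
adjust_throttle(+435): rpm ← 5871 +435 = 6306
final state: V = 2.88 m/s, rpm = 6306 → n = rpm/60 = 105.100000 rev/s
J = V / (n·D) = 2.88 / (105.100000 × 1.606) = 0.017063
regime bands: climb J<0.3409 | cruise [0.3409, 0.6818) | windmill J≥0.6818
J = 0.0171 → climb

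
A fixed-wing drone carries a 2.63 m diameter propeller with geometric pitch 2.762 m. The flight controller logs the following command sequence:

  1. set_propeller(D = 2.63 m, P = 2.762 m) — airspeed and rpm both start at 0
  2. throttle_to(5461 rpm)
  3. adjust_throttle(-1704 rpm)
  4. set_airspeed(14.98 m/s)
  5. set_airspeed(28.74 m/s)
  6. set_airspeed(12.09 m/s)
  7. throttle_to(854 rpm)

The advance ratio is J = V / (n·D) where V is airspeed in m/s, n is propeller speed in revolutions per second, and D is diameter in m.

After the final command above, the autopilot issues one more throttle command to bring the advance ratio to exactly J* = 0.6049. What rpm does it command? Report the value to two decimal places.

set_propeller: D = 2.63 m, P = 2.762 m (p = P/D = 1.050190); state ← (V=0, rpm=0)
throttle_to(5461): rpm ← 5461
adjust_throttle(-1704): rpm ← 5461 -1704 = 3757
set_airspeed(14.98): V ← 14.98 m/s
set_airspeed(28.74): V ← 28.74 m/s
set_airspeed(12.09): V ← 12.09 m/s
throttle_to(854): rpm ← 854
final state: V = 12.09 m/s, rpm = 854 → n = rpm/60 = 14.233333 rev/s
target J* = 0.6049; solve J* = V/(n·D) for n: n = V/(J*·D) = 12.09/(0.6049 × 2.63) = 7.599534 rev/s
rpm = 60·n = 455.972046

rpm = 455.97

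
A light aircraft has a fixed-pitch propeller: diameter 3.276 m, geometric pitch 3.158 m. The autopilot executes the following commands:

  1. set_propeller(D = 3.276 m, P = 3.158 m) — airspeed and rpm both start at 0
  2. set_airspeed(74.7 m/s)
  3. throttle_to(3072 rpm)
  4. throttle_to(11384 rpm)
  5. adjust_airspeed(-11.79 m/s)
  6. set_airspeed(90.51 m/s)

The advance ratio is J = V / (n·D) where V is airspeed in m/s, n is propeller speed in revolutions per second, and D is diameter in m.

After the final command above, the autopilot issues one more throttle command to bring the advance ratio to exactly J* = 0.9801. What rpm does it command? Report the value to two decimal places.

rpm = 1691.35

set_propeller: D = 3.276 m, P = 3.158 m (p = P/D = 0.963980); state ← (V=0, rpm=0)
set_airspeed(74.7): V ← 74.7 m/s
throttle_to(3072): rpm ← 3072
throttle_to(11384): rpm ← 11384
adjust_airspeed(-11.79): V ← 74.7 -11.79 = 62.91 m/s
set_airspeed(90.51): V ← 90.51 m/s
final state: V = 90.51 m/s, rpm = 11384 → n = rpm/60 = 189.733333 rev/s
target J* = 0.9801; solve J* = V/(n·D) for n: n = V/(J*·D) = 90.51/(0.9801 × 3.276) = 28.189170 rev/s
rpm = 60·n = 1691.350176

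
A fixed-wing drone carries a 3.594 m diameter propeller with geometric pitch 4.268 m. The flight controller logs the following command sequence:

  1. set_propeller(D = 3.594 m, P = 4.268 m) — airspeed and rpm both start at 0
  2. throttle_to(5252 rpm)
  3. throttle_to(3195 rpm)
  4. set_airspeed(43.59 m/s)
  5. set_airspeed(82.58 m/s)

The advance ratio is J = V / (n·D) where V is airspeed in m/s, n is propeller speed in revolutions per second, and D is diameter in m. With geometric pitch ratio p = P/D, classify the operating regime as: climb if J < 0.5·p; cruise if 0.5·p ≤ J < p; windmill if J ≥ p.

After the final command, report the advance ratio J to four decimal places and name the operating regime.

J = 0.4315, regime = climb

set_propeller: D = 3.594 m, P = 4.268 m (p = P/D = 1.187535); state ← (V=0, rpm=0)
throttle_to(5252): rpm ← 5252
throttle_to(3195): rpm ← 3195
set_airspeed(43.59): V ← 43.59 m/s
set_airspeed(82.58): V ← 82.58 m/s
final state: V = 82.58 m/s, rpm = 3195 → n = rpm/60 = 53.250000 rev/s
J = V / (n·D) = 82.58 / (53.250000 × 3.594) = 0.431496
regime bands: climb J<0.5938 | cruise [0.5938, 1.1875) | windmill J≥1.1875
J = 0.4315 → climb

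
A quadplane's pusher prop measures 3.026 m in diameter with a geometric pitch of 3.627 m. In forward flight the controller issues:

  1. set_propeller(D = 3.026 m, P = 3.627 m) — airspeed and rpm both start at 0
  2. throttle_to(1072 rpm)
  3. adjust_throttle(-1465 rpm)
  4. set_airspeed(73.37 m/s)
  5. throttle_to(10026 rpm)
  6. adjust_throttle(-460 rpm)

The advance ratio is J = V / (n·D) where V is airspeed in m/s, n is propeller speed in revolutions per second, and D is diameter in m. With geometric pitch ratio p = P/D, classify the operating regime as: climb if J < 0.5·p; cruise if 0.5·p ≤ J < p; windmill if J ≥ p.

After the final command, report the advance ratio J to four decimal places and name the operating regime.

set_propeller: D = 3.026 m, P = 3.627 m (p = P/D = 1.198612); state ← (V=0, rpm=0)
throttle_to(1072): rpm ← 1072
adjust_throttle(-1465): rpm ← 1072 -1465 = -393
set_airspeed(73.37): V ← 73.37 m/s
throttle_to(10026): rpm ← 10026
adjust_throttle(-460): rpm ← 10026 -460 = 9566
final state: V = 73.37 m/s, rpm = 9566 → n = rpm/60 = 159.433333 rev/s
J = V / (n·D) = 73.37 / (159.433333 × 3.026) = 0.152079
regime bands: climb J<0.5993 | cruise [0.5993, 1.1986) | windmill J≥1.1986
J = 0.1521 → climb

J = 0.1521, regime = climb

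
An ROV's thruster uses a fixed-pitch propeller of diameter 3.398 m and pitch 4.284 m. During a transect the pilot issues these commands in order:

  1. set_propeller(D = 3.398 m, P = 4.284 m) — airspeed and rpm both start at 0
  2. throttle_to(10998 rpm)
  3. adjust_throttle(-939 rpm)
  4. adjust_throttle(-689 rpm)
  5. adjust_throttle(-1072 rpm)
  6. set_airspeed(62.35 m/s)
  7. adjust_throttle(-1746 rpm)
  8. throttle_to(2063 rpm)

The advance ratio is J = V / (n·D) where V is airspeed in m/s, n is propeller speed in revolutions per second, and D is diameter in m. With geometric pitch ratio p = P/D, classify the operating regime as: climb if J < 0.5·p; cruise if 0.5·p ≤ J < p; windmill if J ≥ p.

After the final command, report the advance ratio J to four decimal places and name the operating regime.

set_propeller: D = 3.398 m, P = 4.284 m (p = P/D = 1.260742); state ← (V=0, rpm=0)
throttle_to(10998): rpm ← 10998
adjust_throttle(-939): rpm ← 10998 -939 = 10059
adjust_throttle(-689): rpm ← 10059 -689 = 9370
adjust_throttle(-1072): rpm ← 9370 -1072 = 8298
set_airspeed(62.35): V ← 62.35 m/s
adjust_throttle(-1746): rpm ← 8298 -1746 = 6552
throttle_to(2063): rpm ← 2063
final state: V = 62.35 m/s, rpm = 2063 → n = rpm/60 = 34.383333 rev/s
J = V / (n·D) = 62.35 / (34.383333 × 3.398) = 0.533661
regime bands: climb J<0.6304 | cruise [0.6304, 1.2607) | windmill J≥1.2607
J = 0.5337 → climb

J = 0.5337, regime = climb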